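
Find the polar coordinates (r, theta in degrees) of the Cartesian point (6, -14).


r = sqrt(6^2 + (-14)^2) = 15.2315
theta = atan2(-14, 6) = 293.1986 degrees

r = 15.2315, theta = 293.1986 degrees


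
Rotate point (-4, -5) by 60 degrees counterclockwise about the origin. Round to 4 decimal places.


x' = -4*cos(60) - -5*sin(60) = 2.3301
y' = -4*sin(60) + -5*cos(60) = -5.9641

(2.3301, -5.9641)


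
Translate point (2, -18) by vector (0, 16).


Translation: (x+dx, y+dy) = (2+0, -18+16) = (2, -2)

(2, -2)


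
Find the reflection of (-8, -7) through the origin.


Reflection through origin: (x, y) -> (-x, -y)
(-8, -7) -> (8, 7)

(8, 7)


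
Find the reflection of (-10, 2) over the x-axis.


Reflection across x-axis: (x, y) -> (x, -y)
(-10, 2) -> (-10, -2)

(-10, -2)


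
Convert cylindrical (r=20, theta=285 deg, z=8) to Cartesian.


x = 20 * cos(285) = 5.1764
y = 20 * sin(285) = -19.3185
z = 8

(5.1764, -19.3185, 8)


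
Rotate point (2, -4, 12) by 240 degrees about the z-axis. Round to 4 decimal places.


x' = 2*cos(240) - -4*sin(240) = -4.4641
y' = 2*sin(240) + -4*cos(240) = 0.2679
z' = 12

(-4.4641, 0.2679, 12)


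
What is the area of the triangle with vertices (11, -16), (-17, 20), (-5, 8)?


Area = |x1(y2-y3) + x2(y3-y1) + x3(y1-y2)| / 2
= |11*(20-8) + -17*(8--16) + -5*(-16-20)| / 2
= 48

48


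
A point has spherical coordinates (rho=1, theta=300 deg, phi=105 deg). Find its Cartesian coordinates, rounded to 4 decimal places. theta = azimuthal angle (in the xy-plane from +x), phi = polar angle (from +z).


x = 1 * sin(105) * cos(300) = 0.483
y = 1 * sin(105) * sin(300) = -0.8365
z = 1 * cos(105) = -0.2588

(0.483, -0.8365, -0.2588)


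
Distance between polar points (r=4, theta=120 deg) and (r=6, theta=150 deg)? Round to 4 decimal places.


d = sqrt(r1^2 + r2^2 - 2*r1*r2*cos(t2-t1))
d = sqrt(4^2 + 6^2 - 2*4*6*cos(150-120)) = 3.2297

3.2297


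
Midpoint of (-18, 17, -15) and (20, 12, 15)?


Midpoint = ((-18+20)/2, (17+12)/2, (-15+15)/2) = (1, 14.5, 0)

(1, 14.5, 0)


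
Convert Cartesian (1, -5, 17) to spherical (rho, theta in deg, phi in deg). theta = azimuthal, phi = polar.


rho = sqrt(1^2 + (-5)^2 + 17^2) = 17.7482
theta = atan2(-5, 1) = 281.3099 deg
phi = acos(17/17.7482) = 16.6962 deg

rho = 17.7482, theta = 281.3099 deg, phi = 16.6962 deg


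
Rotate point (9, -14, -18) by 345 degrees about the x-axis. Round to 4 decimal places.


x' = 9
y' = -14*cos(345) - -18*sin(345) = -18.1817
z' = -14*sin(345) + -18*cos(345) = -13.7632

(9, -18.1817, -13.7632)


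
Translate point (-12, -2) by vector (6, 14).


Translation: (x+dx, y+dy) = (-12+6, -2+14) = (-6, 12)

(-6, 12)


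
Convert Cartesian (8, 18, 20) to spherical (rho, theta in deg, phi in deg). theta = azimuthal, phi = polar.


rho = sqrt(8^2 + 18^2 + 20^2) = 28.0713
theta = atan2(18, 8) = 66.0375 deg
phi = acos(20/28.0713) = 44.5637 deg

rho = 28.0713, theta = 66.0375 deg, phi = 44.5637 deg


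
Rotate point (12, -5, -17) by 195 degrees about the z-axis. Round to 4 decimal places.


x' = 12*cos(195) - -5*sin(195) = -12.8852
y' = 12*sin(195) + -5*cos(195) = 1.7238
z' = -17

(-12.8852, 1.7238, -17)


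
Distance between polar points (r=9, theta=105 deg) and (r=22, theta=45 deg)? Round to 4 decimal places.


d = sqrt(r1^2 + r2^2 - 2*r1*r2*cos(t2-t1))
d = sqrt(9^2 + 22^2 - 2*9*22*cos(45-105)) = 19.1572

19.1572


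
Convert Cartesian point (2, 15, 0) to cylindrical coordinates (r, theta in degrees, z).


r = sqrt(2^2 + 15^2) = 15.1327
theta = atan2(15, 2) = 82.4054 deg
z = 0

r = 15.1327, theta = 82.4054 deg, z = 0


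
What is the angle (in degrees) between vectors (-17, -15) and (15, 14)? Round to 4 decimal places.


dot = -17*15 + -15*14 = -465
|u| = 22.6716, |v| = 20.5183
cos(angle) = -0.9996
angle = 178.3986 degrees

178.3986 degrees


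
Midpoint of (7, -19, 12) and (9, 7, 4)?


Midpoint = ((7+9)/2, (-19+7)/2, (12+4)/2) = (8, -6, 8)

(8, -6, 8)


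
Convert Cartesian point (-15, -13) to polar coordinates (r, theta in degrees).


r = sqrt((-15)^2 + (-13)^2) = 19.8494
theta = atan2(-13, -15) = 220.9144 degrees

r = 19.8494, theta = 220.9144 degrees


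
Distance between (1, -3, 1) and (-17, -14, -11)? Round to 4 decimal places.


d = sqrt((-17-1)^2 + (-14--3)^2 + (-11-1)^2) = 24.2693

24.2693


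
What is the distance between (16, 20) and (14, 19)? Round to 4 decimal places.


d = sqrt((14-16)^2 + (19-20)^2) = 2.2361

2.2361


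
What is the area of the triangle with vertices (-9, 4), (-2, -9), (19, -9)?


Area = |x1(y2-y3) + x2(y3-y1) + x3(y1-y2)| / 2
= |-9*(-9--9) + -2*(-9-4) + 19*(4--9)| / 2
= 136.5

136.5


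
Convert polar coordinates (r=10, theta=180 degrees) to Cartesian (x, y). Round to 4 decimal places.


x = 10 * cos(180) = -10
y = 10 * sin(180) = 0

(-10, 0)


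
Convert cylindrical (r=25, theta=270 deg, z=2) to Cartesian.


x = 25 * cos(270) = 0
y = 25 * sin(270) = -25
z = 2

(0, -25, 2)


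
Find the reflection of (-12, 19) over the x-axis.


Reflection across x-axis: (x, y) -> (x, -y)
(-12, 19) -> (-12, -19)

(-12, -19)


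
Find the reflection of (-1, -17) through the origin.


Reflection through origin: (x, y) -> (-x, -y)
(-1, -17) -> (1, 17)

(1, 17)


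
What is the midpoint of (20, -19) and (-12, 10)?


Midpoint = ((20+-12)/2, (-19+10)/2) = (4, -4.5)

(4, -4.5)


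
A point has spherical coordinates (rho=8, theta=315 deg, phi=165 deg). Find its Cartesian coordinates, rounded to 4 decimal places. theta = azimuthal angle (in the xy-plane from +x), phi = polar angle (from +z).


x = 8 * sin(165) * cos(315) = 1.4641
y = 8 * sin(165) * sin(315) = -1.4641
z = 8 * cos(165) = -7.7274

(1.4641, -1.4641, -7.7274)


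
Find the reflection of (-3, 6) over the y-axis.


Reflection across y-axis: (x, y) -> (-x, y)
(-3, 6) -> (3, 6)

(3, 6)


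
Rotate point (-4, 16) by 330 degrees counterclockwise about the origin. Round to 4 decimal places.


x' = -4*cos(330) - 16*sin(330) = 4.5359
y' = -4*sin(330) + 16*cos(330) = 15.8564

(4.5359, 15.8564)


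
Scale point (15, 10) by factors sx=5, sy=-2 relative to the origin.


Scaling: (x*sx, y*sy) = (15*5, 10*-2) = (75, -20)

(75, -20)


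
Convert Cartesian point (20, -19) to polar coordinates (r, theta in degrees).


r = sqrt(20^2 + (-19)^2) = 27.5862
theta = atan2(-19, 20) = 316.4688 degrees

r = 27.5862, theta = 316.4688 degrees


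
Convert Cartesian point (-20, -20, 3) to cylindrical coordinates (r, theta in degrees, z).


r = sqrt((-20)^2 + (-20)^2) = 28.2843
theta = atan2(-20, -20) = 225 deg
z = 3

r = 28.2843, theta = 225 deg, z = 3


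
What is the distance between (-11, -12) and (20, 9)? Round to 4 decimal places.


d = sqrt((20--11)^2 + (9--12)^2) = 37.4433

37.4433


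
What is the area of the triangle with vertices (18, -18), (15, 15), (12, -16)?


Area = |x1(y2-y3) + x2(y3-y1) + x3(y1-y2)| / 2
= |18*(15--16) + 15*(-16--18) + 12*(-18-15)| / 2
= 96

96


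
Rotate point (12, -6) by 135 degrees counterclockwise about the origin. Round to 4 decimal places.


x' = 12*cos(135) - -6*sin(135) = -4.2426
y' = 12*sin(135) + -6*cos(135) = 12.7279

(-4.2426, 12.7279)


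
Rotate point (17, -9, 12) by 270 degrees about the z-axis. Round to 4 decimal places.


x' = 17*cos(270) - -9*sin(270) = -9
y' = 17*sin(270) + -9*cos(270) = -17
z' = 12

(-9, -17, 12)


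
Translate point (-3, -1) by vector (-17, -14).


Translation: (x+dx, y+dy) = (-3+-17, -1+-14) = (-20, -15)

(-20, -15)


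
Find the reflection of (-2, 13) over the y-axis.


Reflection across y-axis: (x, y) -> (-x, y)
(-2, 13) -> (2, 13)

(2, 13)


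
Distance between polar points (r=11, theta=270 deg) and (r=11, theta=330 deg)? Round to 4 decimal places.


d = sqrt(r1^2 + r2^2 - 2*r1*r2*cos(t2-t1))
d = sqrt(11^2 + 11^2 - 2*11*11*cos(330-270)) = 11

11


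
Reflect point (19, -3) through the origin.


Reflection through origin: (x, y) -> (-x, -y)
(19, -3) -> (-19, 3)

(-19, 3)


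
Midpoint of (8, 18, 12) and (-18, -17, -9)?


Midpoint = ((8+-18)/2, (18+-17)/2, (12+-9)/2) = (-5, 0.5, 1.5)

(-5, 0.5, 1.5)


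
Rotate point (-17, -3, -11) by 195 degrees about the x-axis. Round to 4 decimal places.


x' = -17
y' = -3*cos(195) - -11*sin(195) = 0.0508
z' = -3*sin(195) + -11*cos(195) = 11.4016

(-17, 0.0508, 11.4016)


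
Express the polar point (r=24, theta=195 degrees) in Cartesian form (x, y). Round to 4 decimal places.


x = 24 * cos(195) = -23.1822
y = 24 * sin(195) = -6.2117

(-23.1822, -6.2117)


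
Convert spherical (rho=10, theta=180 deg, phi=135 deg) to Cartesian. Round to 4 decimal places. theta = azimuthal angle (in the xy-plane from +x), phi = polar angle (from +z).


x = 10 * sin(135) * cos(180) = -7.0711
y = 10 * sin(135) * sin(180) = 0
z = 10 * cos(135) = -7.0711

(-7.0711, 0, -7.0711)


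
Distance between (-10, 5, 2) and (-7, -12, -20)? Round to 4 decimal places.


d = sqrt((-7--10)^2 + (-12-5)^2 + (-20-2)^2) = 27.9643

27.9643


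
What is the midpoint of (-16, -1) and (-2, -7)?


Midpoint = ((-16+-2)/2, (-1+-7)/2) = (-9, -4)

(-9, -4)


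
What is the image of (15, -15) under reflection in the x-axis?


Reflection across x-axis: (x, y) -> (x, -y)
(15, -15) -> (15, 15)

(15, 15)


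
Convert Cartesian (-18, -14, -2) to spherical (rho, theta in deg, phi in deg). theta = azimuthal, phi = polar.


rho = sqrt((-18)^2 + (-14)^2 + (-2)^2) = 22.891
theta = atan2(-14, -18) = 217.875 deg
phi = acos(-2/22.891) = 95.0123 deg

rho = 22.891, theta = 217.875 deg, phi = 95.0123 deg


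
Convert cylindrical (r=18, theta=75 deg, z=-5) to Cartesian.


x = 18 * cos(75) = 4.6587
y = 18 * sin(75) = 17.3867
z = -5

(4.6587, 17.3867, -5)


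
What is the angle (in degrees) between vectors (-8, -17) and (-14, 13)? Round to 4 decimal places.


dot = -8*-14 + -17*13 = -109
|u| = 18.7883, |v| = 19.105
cos(angle) = -0.3037
angle = 107.6778 degrees

107.6778 degrees


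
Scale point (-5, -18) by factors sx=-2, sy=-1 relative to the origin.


Scaling: (x*sx, y*sy) = (-5*-2, -18*-1) = (10, 18)

(10, 18)


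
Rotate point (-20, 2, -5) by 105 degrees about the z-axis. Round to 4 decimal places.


x' = -20*cos(105) - 2*sin(105) = 3.2445
y' = -20*sin(105) + 2*cos(105) = -19.8362
z' = -5

(3.2445, -19.8362, -5)


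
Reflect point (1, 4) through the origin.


Reflection through origin: (x, y) -> (-x, -y)
(1, 4) -> (-1, -4)

(-1, -4)


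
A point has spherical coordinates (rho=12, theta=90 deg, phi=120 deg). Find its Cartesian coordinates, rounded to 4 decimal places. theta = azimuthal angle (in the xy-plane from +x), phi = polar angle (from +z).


x = 12 * sin(120) * cos(90) = 0
y = 12 * sin(120) * sin(90) = 10.3923
z = 12 * cos(120) = -6

(0, 10.3923, -6)


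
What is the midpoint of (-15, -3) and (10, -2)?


Midpoint = ((-15+10)/2, (-3+-2)/2) = (-2.5, -2.5)

(-2.5, -2.5)


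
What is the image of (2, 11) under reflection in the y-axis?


Reflection across y-axis: (x, y) -> (-x, y)
(2, 11) -> (-2, 11)

(-2, 11)


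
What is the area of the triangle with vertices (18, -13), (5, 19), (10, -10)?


Area = |x1(y2-y3) + x2(y3-y1) + x3(y1-y2)| / 2
= |18*(19--10) + 5*(-10--13) + 10*(-13-19)| / 2
= 108.5

108.5


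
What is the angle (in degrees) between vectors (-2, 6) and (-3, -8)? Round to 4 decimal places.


dot = -2*-3 + 6*-8 = -42
|u| = 6.3246, |v| = 8.544
cos(angle) = -0.7772
angle = 141.009 degrees

141.009 degrees


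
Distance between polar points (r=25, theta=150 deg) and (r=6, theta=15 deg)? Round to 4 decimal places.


d = sqrt(r1^2 + r2^2 - 2*r1*r2*cos(t2-t1))
d = sqrt(25^2 + 6^2 - 2*25*6*cos(15-150)) = 29.5488

29.5488


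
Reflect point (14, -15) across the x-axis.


Reflection across x-axis: (x, y) -> (x, -y)
(14, -15) -> (14, 15)

(14, 15)


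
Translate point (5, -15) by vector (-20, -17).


Translation: (x+dx, y+dy) = (5+-20, -15+-17) = (-15, -32)

(-15, -32)


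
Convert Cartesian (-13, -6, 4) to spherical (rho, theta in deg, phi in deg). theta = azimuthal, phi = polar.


rho = sqrt((-13)^2 + (-6)^2 + 4^2) = 14.8661
theta = atan2(-6, -13) = 204.7751 deg
phi = acos(4/14.8661) = 74.3911 deg

rho = 14.8661, theta = 204.7751 deg, phi = 74.3911 deg


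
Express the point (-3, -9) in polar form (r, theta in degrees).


r = sqrt((-3)^2 + (-9)^2) = 9.4868
theta = atan2(-9, -3) = 251.5651 degrees

r = 9.4868, theta = 251.5651 degrees


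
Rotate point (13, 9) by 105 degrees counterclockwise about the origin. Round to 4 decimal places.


x' = 13*cos(105) - 9*sin(105) = -12.058
y' = 13*sin(105) + 9*cos(105) = 10.2277

(-12.058, 10.2277)


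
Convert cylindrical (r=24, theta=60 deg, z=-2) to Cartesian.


x = 24 * cos(60) = 12
y = 24 * sin(60) = 20.7846
z = -2

(12, 20.7846, -2)


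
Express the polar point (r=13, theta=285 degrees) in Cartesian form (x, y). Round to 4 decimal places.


x = 13 * cos(285) = 3.3646
y = 13 * sin(285) = -12.557

(3.3646, -12.557)


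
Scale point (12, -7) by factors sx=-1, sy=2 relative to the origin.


Scaling: (x*sx, y*sy) = (12*-1, -7*2) = (-12, -14)

(-12, -14)


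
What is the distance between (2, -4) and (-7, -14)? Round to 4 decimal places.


d = sqrt((-7-2)^2 + (-14--4)^2) = 13.4536

13.4536


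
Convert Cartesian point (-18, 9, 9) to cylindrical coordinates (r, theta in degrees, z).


r = sqrt((-18)^2 + 9^2) = 20.1246
theta = atan2(9, -18) = 153.4349 deg
z = 9

r = 20.1246, theta = 153.4349 deg, z = 9


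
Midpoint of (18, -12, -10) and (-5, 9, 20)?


Midpoint = ((18+-5)/2, (-12+9)/2, (-10+20)/2) = (6.5, -1.5, 5)

(6.5, -1.5, 5)


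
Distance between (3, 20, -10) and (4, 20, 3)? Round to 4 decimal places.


d = sqrt((4-3)^2 + (20-20)^2 + (3--10)^2) = 13.0384

13.0384


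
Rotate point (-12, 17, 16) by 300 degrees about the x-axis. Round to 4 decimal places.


x' = -12
y' = 17*cos(300) - 16*sin(300) = 22.3564
z' = 17*sin(300) + 16*cos(300) = -6.7224

(-12, 22.3564, -6.7224)


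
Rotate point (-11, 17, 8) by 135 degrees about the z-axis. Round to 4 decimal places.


x' = -11*cos(135) - 17*sin(135) = -4.2426
y' = -11*sin(135) + 17*cos(135) = -19.799
z' = 8

(-4.2426, -19.799, 8)


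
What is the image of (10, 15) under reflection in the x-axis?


Reflection across x-axis: (x, y) -> (x, -y)
(10, 15) -> (10, -15)

(10, -15)


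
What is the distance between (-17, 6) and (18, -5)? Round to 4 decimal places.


d = sqrt((18--17)^2 + (-5-6)^2) = 36.6879

36.6879


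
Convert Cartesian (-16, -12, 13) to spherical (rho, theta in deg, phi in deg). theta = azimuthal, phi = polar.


rho = sqrt((-16)^2 + (-12)^2 + 13^2) = 23.8537
theta = atan2(-12, -16) = 216.8699 deg
phi = acos(13/23.8537) = 56.9761 deg

rho = 23.8537, theta = 216.8699 deg, phi = 56.9761 deg


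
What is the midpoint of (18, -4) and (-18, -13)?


Midpoint = ((18+-18)/2, (-4+-13)/2) = (0, -8.5)

(0, -8.5)


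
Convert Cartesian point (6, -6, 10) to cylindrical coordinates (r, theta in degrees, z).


r = sqrt(6^2 + (-6)^2) = 8.4853
theta = atan2(-6, 6) = 315 deg
z = 10

r = 8.4853, theta = 315 deg, z = 10


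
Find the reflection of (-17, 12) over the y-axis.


Reflection across y-axis: (x, y) -> (-x, y)
(-17, 12) -> (17, 12)

(17, 12)


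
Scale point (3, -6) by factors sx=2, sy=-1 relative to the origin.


Scaling: (x*sx, y*sy) = (3*2, -6*-1) = (6, 6)

(6, 6)


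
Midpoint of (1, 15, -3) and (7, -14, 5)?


Midpoint = ((1+7)/2, (15+-14)/2, (-3+5)/2) = (4, 0.5, 1)

(4, 0.5, 1)


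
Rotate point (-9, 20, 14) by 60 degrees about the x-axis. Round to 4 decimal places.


x' = -9
y' = 20*cos(60) - 14*sin(60) = -2.1244
z' = 20*sin(60) + 14*cos(60) = 24.3205

(-9, -2.1244, 24.3205)


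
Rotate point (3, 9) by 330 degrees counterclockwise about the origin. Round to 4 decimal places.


x' = 3*cos(330) - 9*sin(330) = 7.0981
y' = 3*sin(330) + 9*cos(330) = 6.2942

(7.0981, 6.2942)


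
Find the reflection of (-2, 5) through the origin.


Reflection through origin: (x, y) -> (-x, -y)
(-2, 5) -> (2, -5)

(2, -5)


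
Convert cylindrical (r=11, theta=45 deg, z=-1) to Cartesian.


x = 11 * cos(45) = 7.7782
y = 11 * sin(45) = 7.7782
z = -1

(7.7782, 7.7782, -1)


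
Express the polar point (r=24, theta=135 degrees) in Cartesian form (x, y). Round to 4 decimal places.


x = 24 * cos(135) = -16.9706
y = 24 * sin(135) = 16.9706

(-16.9706, 16.9706)


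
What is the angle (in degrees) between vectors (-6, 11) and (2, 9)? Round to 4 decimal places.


dot = -6*2 + 11*9 = 87
|u| = 12.53, |v| = 9.2195
cos(angle) = 0.7531
angle = 41.1393 degrees

41.1393 degrees


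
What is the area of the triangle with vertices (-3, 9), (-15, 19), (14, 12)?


Area = |x1(y2-y3) + x2(y3-y1) + x3(y1-y2)| / 2
= |-3*(19-12) + -15*(12-9) + 14*(9-19)| / 2
= 103

103


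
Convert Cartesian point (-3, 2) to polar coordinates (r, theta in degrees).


r = sqrt((-3)^2 + 2^2) = 3.6056
theta = atan2(2, -3) = 146.3099 degrees

r = 3.6056, theta = 146.3099 degrees


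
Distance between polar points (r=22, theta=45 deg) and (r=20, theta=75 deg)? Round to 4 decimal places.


d = sqrt(r1^2 + r2^2 - 2*r1*r2*cos(t2-t1))
d = sqrt(22^2 + 20^2 - 2*22*20*cos(75-45)) = 11.0407

11.0407


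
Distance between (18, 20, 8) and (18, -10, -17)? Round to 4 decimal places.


d = sqrt((18-18)^2 + (-10-20)^2 + (-17-8)^2) = 39.0512

39.0512


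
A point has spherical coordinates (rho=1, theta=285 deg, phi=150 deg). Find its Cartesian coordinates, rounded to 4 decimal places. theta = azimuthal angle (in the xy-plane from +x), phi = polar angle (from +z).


x = 1 * sin(150) * cos(285) = 0.1294
y = 1 * sin(150) * sin(285) = -0.483
z = 1 * cos(150) = -0.866

(0.1294, -0.483, -0.866)


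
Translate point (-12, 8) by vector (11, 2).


Translation: (x+dx, y+dy) = (-12+11, 8+2) = (-1, 10)

(-1, 10)


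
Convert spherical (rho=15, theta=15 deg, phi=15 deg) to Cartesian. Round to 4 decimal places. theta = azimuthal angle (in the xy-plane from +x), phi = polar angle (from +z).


x = 15 * sin(15) * cos(15) = 3.75
y = 15 * sin(15) * sin(15) = 1.0048
z = 15 * cos(15) = 14.4889

(3.75, 1.0048, 14.4889)


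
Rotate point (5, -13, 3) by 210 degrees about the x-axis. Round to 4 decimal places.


x' = 5
y' = -13*cos(210) - 3*sin(210) = 12.7583
z' = -13*sin(210) + 3*cos(210) = 3.9019

(5, 12.7583, 3.9019)


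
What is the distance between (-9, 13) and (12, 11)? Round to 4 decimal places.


d = sqrt((12--9)^2 + (11-13)^2) = 21.095

21.095


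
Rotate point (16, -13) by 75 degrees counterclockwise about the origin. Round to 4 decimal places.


x' = 16*cos(75) - -13*sin(75) = 16.6981
y' = 16*sin(75) + -13*cos(75) = 12.0902

(16.6981, 12.0902)


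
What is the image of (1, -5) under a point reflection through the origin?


Reflection through origin: (x, y) -> (-x, -y)
(1, -5) -> (-1, 5)

(-1, 5)


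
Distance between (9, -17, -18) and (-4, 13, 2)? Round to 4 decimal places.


d = sqrt((-4-9)^2 + (13--17)^2 + (2--18)^2) = 38.3275

38.3275


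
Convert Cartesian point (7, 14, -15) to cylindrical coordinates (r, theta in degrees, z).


r = sqrt(7^2 + 14^2) = 15.6525
theta = atan2(14, 7) = 63.4349 deg
z = -15

r = 15.6525, theta = 63.4349 deg, z = -15


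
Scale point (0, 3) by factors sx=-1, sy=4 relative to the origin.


Scaling: (x*sx, y*sy) = (0*-1, 3*4) = (0, 12)

(0, 12)


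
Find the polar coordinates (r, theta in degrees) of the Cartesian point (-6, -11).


r = sqrt((-6)^2 + (-11)^2) = 12.53
theta = atan2(-11, -6) = 241.3895 degrees

r = 12.53, theta = 241.3895 degrees


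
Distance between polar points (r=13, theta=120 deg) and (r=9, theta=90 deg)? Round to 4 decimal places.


d = sqrt(r1^2 + r2^2 - 2*r1*r2*cos(t2-t1))
d = sqrt(13^2 + 9^2 - 2*13*9*cos(90-120)) = 6.8811

6.8811


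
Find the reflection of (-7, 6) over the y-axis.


Reflection across y-axis: (x, y) -> (-x, y)
(-7, 6) -> (7, 6)

(7, 6)


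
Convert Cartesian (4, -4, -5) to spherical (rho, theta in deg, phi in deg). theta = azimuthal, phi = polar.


rho = sqrt(4^2 + (-4)^2 + (-5)^2) = 7.5498
theta = atan2(-4, 4) = 315 deg
phi = acos(-5/7.5498) = 131.4729 deg

rho = 7.5498, theta = 315 deg, phi = 131.4729 deg


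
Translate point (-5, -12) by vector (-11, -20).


Translation: (x+dx, y+dy) = (-5+-11, -12+-20) = (-16, -32)

(-16, -32)


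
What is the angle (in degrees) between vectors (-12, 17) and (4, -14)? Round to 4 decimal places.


dot = -12*4 + 17*-14 = -286
|u| = 20.8087, |v| = 14.5602
cos(angle) = -0.944
angle = 160.7278 degrees

160.7278 degrees


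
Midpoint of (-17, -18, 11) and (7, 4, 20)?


Midpoint = ((-17+7)/2, (-18+4)/2, (11+20)/2) = (-5, -7, 15.5)

(-5, -7, 15.5)


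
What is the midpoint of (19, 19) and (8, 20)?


Midpoint = ((19+8)/2, (19+20)/2) = (13.5, 19.5)

(13.5, 19.5)


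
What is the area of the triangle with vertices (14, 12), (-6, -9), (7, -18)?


Area = |x1(y2-y3) + x2(y3-y1) + x3(y1-y2)| / 2
= |14*(-9--18) + -6*(-18-12) + 7*(12--9)| / 2
= 226.5

226.5


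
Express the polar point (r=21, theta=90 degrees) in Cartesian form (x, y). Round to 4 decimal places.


x = 21 * cos(90) = 0
y = 21 * sin(90) = 21

(0, 21)


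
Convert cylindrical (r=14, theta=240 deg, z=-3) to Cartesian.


x = 14 * cos(240) = -7
y = 14 * sin(240) = -12.1244
z = -3

(-7, -12.1244, -3)


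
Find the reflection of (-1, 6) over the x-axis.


Reflection across x-axis: (x, y) -> (x, -y)
(-1, 6) -> (-1, -6)

(-1, -6)


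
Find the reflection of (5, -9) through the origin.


Reflection through origin: (x, y) -> (-x, -y)
(5, -9) -> (-5, 9)

(-5, 9)


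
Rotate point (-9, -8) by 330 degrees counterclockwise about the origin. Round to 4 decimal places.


x' = -9*cos(330) - -8*sin(330) = -11.7942
y' = -9*sin(330) + -8*cos(330) = -2.4282

(-11.7942, -2.4282)


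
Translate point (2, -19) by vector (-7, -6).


Translation: (x+dx, y+dy) = (2+-7, -19+-6) = (-5, -25)

(-5, -25)


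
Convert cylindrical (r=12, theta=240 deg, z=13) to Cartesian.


x = 12 * cos(240) = -6
y = 12 * sin(240) = -10.3923
z = 13

(-6, -10.3923, 13)


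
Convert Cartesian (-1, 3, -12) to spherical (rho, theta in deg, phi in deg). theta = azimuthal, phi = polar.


rho = sqrt((-1)^2 + 3^2 + (-12)^2) = 12.4097
theta = atan2(3, -1) = 108.4349 deg
phi = acos(-12/12.4097) = 165.2369 deg

rho = 12.4097, theta = 108.4349 deg, phi = 165.2369 deg


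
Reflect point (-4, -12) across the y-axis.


Reflection across y-axis: (x, y) -> (-x, y)
(-4, -12) -> (4, -12)

(4, -12)


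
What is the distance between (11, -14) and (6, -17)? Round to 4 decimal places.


d = sqrt((6-11)^2 + (-17--14)^2) = 5.831

5.831


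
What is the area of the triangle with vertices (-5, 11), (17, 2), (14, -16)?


Area = |x1(y2-y3) + x2(y3-y1) + x3(y1-y2)| / 2
= |-5*(2--16) + 17*(-16-11) + 14*(11-2)| / 2
= 211.5

211.5


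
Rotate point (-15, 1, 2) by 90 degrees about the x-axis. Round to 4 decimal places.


x' = -15
y' = 1*cos(90) - 2*sin(90) = -2
z' = 1*sin(90) + 2*cos(90) = 1

(-15, -2, 1)


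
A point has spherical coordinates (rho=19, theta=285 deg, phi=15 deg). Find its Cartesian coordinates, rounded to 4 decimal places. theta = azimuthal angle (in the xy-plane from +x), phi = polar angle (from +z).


x = 19 * sin(15) * cos(285) = 1.2728
y = 19 * sin(15) * sin(285) = -4.75
z = 19 * cos(15) = 18.3526

(1.2728, -4.75, 18.3526)


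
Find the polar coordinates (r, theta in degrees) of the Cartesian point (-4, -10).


r = sqrt((-4)^2 + (-10)^2) = 10.7703
theta = atan2(-10, -4) = 248.1986 degrees

r = 10.7703, theta = 248.1986 degrees


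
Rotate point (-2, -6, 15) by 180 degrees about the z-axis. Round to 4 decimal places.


x' = -2*cos(180) - -6*sin(180) = 2
y' = -2*sin(180) + -6*cos(180) = 6
z' = 15

(2, 6, 15)


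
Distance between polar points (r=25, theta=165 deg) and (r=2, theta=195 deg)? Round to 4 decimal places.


d = sqrt(r1^2 + r2^2 - 2*r1*r2*cos(t2-t1))
d = sqrt(25^2 + 2^2 - 2*25*2*cos(195-165)) = 23.2894

23.2894


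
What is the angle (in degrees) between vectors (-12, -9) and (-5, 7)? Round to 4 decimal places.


dot = -12*-5 + -9*7 = -3
|u| = 15, |v| = 8.6023
cos(angle) = -0.0232
angle = 91.3322 degrees

91.3322 degrees


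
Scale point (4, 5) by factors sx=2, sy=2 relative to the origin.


Scaling: (x*sx, y*sy) = (4*2, 5*2) = (8, 10)

(8, 10)


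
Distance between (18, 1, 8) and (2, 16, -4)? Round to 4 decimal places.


d = sqrt((2-18)^2 + (16-1)^2 + (-4-8)^2) = 25

25


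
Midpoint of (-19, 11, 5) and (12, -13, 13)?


Midpoint = ((-19+12)/2, (11+-13)/2, (5+13)/2) = (-3.5, -1, 9)

(-3.5, -1, 9)


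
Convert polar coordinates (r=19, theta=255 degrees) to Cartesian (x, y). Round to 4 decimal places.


x = 19 * cos(255) = -4.9176
y = 19 * sin(255) = -18.3526

(-4.9176, -18.3526)


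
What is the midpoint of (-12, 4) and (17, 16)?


Midpoint = ((-12+17)/2, (4+16)/2) = (2.5, 10)

(2.5, 10)


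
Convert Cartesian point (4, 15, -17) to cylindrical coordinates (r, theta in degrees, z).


r = sqrt(4^2 + 15^2) = 15.5242
theta = atan2(15, 4) = 75.0686 deg
z = -17

r = 15.5242, theta = 75.0686 deg, z = -17


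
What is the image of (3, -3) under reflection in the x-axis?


Reflection across x-axis: (x, y) -> (x, -y)
(3, -3) -> (3, 3)

(3, 3)


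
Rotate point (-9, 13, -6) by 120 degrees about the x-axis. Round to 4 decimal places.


x' = -9
y' = 13*cos(120) - -6*sin(120) = -1.3038
z' = 13*sin(120) + -6*cos(120) = 14.2583

(-9, -1.3038, 14.2583)


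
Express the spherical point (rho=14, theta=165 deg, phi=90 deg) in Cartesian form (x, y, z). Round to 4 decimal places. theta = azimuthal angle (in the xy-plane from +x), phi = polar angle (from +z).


x = 14 * sin(90) * cos(165) = -13.523
y = 14 * sin(90) * sin(165) = 3.6235
z = 14 * cos(90) = 0

(-13.523, 3.6235, 0)


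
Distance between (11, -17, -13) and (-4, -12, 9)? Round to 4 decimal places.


d = sqrt((-4-11)^2 + (-12--17)^2 + (9--13)^2) = 27.0924

27.0924


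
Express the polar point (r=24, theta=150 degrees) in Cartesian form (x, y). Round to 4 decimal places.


x = 24 * cos(150) = -20.7846
y = 24 * sin(150) = 12

(-20.7846, 12)


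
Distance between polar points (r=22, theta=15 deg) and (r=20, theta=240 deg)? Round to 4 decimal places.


d = sqrt(r1^2 + r2^2 - 2*r1*r2*cos(t2-t1))
d = sqrt(22^2 + 20^2 - 2*22*20*cos(240-15)) = 38.8105

38.8105


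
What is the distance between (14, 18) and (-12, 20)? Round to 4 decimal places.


d = sqrt((-12-14)^2 + (20-18)^2) = 26.0768

26.0768


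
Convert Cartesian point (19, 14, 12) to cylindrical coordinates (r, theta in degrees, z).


r = sqrt(19^2 + 14^2) = 23.6008
theta = atan2(14, 19) = 36.3844 deg
z = 12

r = 23.6008, theta = 36.3844 deg, z = 12


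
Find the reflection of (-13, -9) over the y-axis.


Reflection across y-axis: (x, y) -> (-x, y)
(-13, -9) -> (13, -9)

(13, -9)


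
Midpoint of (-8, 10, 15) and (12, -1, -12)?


Midpoint = ((-8+12)/2, (10+-1)/2, (15+-12)/2) = (2, 4.5, 1.5)

(2, 4.5, 1.5)


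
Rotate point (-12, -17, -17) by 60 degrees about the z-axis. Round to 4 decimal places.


x' = -12*cos(60) - -17*sin(60) = 8.7224
y' = -12*sin(60) + -17*cos(60) = -18.8923
z' = -17

(8.7224, -18.8923, -17)


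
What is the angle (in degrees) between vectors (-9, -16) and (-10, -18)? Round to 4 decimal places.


dot = -9*-10 + -16*-18 = 378
|u| = 18.3576, |v| = 20.5913
cos(angle) = 1
angle = 0.3031 degrees

0.3031 degrees


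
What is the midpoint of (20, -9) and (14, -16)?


Midpoint = ((20+14)/2, (-9+-16)/2) = (17, -12.5)

(17, -12.5)


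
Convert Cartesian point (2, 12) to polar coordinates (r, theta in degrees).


r = sqrt(2^2 + 12^2) = 12.1655
theta = atan2(12, 2) = 80.5377 degrees

r = 12.1655, theta = 80.5377 degrees


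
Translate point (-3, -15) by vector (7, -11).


Translation: (x+dx, y+dy) = (-3+7, -15+-11) = (4, -26)

(4, -26)


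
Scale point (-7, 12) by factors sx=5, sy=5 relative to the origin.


Scaling: (x*sx, y*sy) = (-7*5, 12*5) = (-35, 60)

(-35, 60)


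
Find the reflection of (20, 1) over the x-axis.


Reflection across x-axis: (x, y) -> (x, -y)
(20, 1) -> (20, -1)

(20, -1)


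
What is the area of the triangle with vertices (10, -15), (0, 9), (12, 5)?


Area = |x1(y2-y3) + x2(y3-y1) + x3(y1-y2)| / 2
= |10*(9-5) + 0*(5--15) + 12*(-15-9)| / 2
= 124

124


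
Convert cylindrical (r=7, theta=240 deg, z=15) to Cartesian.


x = 7 * cos(240) = -3.5
y = 7 * sin(240) = -6.0622
z = 15

(-3.5, -6.0622, 15)


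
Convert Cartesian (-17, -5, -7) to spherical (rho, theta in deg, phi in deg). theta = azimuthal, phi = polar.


rho = sqrt((-17)^2 + (-5)^2 + (-7)^2) = 19.0526
theta = atan2(-5, -17) = 196.3895 deg
phi = acos(-7/19.0526) = 111.5556 deg

rho = 19.0526, theta = 196.3895 deg, phi = 111.5556 deg


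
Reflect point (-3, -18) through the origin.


Reflection through origin: (x, y) -> (-x, -y)
(-3, -18) -> (3, 18)

(3, 18)


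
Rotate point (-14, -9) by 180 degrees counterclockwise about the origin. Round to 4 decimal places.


x' = -14*cos(180) - -9*sin(180) = 14
y' = -14*sin(180) + -9*cos(180) = 9

(14, 9)


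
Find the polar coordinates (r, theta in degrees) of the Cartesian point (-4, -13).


r = sqrt((-4)^2 + (-13)^2) = 13.6015
theta = atan2(-13, -4) = 252.8973 degrees

r = 13.6015, theta = 252.8973 degrees


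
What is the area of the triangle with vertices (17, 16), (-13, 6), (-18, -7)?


Area = |x1(y2-y3) + x2(y3-y1) + x3(y1-y2)| / 2
= |17*(6--7) + -13*(-7-16) + -18*(16-6)| / 2
= 170

170


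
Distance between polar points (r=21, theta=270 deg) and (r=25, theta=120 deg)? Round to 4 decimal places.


d = sqrt(r1^2 + r2^2 - 2*r1*r2*cos(t2-t1))
d = sqrt(21^2 + 25^2 - 2*21*25*cos(120-270)) = 44.4446

44.4446


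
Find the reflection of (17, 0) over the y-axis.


Reflection across y-axis: (x, y) -> (-x, y)
(17, 0) -> (-17, 0)

(-17, 0)


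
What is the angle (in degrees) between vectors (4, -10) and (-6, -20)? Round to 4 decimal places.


dot = 4*-6 + -10*-20 = 176
|u| = 10.7703, |v| = 20.8806
cos(angle) = 0.7826
angle = 38.5007 degrees

38.5007 degrees


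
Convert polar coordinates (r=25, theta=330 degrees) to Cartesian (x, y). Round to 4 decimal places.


x = 25 * cos(330) = 21.6506
y = 25 * sin(330) = -12.5

(21.6506, -12.5)


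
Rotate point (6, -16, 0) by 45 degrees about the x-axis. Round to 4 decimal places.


x' = 6
y' = -16*cos(45) - 0*sin(45) = -11.3137
z' = -16*sin(45) + 0*cos(45) = -11.3137

(6, -11.3137, -11.3137)


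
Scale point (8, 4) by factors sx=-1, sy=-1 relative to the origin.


Scaling: (x*sx, y*sy) = (8*-1, 4*-1) = (-8, -4)

(-8, -4)


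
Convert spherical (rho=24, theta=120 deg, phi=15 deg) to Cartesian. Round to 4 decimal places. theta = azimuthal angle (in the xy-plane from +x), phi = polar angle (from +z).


x = 24 * sin(15) * cos(120) = -3.1058
y = 24 * sin(15) * sin(120) = 5.3795
z = 24 * cos(15) = 23.1822

(-3.1058, 5.3795, 23.1822)


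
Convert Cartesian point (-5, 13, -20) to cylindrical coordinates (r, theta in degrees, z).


r = sqrt((-5)^2 + 13^2) = 13.9284
theta = atan2(13, -5) = 111.0375 deg
z = -20

r = 13.9284, theta = 111.0375 deg, z = -20


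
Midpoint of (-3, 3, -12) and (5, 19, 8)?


Midpoint = ((-3+5)/2, (3+19)/2, (-12+8)/2) = (1, 11, -2)

(1, 11, -2)


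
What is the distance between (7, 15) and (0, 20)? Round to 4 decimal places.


d = sqrt((0-7)^2 + (20-15)^2) = 8.6023

8.6023


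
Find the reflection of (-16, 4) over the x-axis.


Reflection across x-axis: (x, y) -> (x, -y)
(-16, 4) -> (-16, -4)

(-16, -4)


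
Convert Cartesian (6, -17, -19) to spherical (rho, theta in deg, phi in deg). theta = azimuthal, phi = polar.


rho = sqrt(6^2 + (-17)^2 + (-19)^2) = 26.1916
theta = atan2(-17, 6) = 289.44 deg
phi = acos(-19/26.1916) = 136.5041 deg

rho = 26.1916, theta = 289.44 deg, phi = 136.5041 deg


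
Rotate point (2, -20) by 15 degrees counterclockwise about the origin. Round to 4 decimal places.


x' = 2*cos(15) - -20*sin(15) = 7.1082
y' = 2*sin(15) + -20*cos(15) = -18.8009

(7.1082, -18.8009)


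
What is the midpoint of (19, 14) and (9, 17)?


Midpoint = ((19+9)/2, (14+17)/2) = (14, 15.5)

(14, 15.5)


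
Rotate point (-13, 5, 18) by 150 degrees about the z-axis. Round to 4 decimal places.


x' = -13*cos(150) - 5*sin(150) = 8.7583
y' = -13*sin(150) + 5*cos(150) = -10.8301
z' = 18

(8.7583, -10.8301, 18)


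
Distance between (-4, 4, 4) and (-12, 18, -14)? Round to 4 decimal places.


d = sqrt((-12--4)^2 + (18-4)^2 + (-14-4)^2) = 24.1661

24.1661


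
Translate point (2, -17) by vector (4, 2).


Translation: (x+dx, y+dy) = (2+4, -17+2) = (6, -15)

(6, -15)


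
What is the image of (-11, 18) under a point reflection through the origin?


Reflection through origin: (x, y) -> (-x, -y)
(-11, 18) -> (11, -18)

(11, -18)


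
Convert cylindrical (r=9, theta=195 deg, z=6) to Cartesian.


x = 9 * cos(195) = -8.6933
y = 9 * sin(195) = -2.3294
z = 6

(-8.6933, -2.3294, 6)


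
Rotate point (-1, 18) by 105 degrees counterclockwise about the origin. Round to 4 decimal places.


x' = -1*cos(105) - 18*sin(105) = -17.1278
y' = -1*sin(105) + 18*cos(105) = -5.6247

(-17.1278, -5.6247)


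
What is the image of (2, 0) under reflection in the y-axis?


Reflection across y-axis: (x, y) -> (-x, y)
(2, 0) -> (-2, 0)

(-2, 0)


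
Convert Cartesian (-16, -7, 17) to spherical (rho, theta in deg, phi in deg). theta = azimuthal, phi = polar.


rho = sqrt((-16)^2 + (-7)^2 + 17^2) = 24.3721
theta = atan2(-7, -16) = 203.6294 deg
phi = acos(17/24.3721) = 45.7718 deg

rho = 24.3721, theta = 203.6294 deg, phi = 45.7718 deg


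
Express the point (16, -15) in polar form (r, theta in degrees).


r = sqrt(16^2 + (-15)^2) = 21.9317
theta = atan2(-15, 16) = 316.8476 degrees

r = 21.9317, theta = 316.8476 degrees


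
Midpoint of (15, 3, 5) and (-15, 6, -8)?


Midpoint = ((15+-15)/2, (3+6)/2, (5+-8)/2) = (0, 4.5, -1.5)

(0, 4.5, -1.5)


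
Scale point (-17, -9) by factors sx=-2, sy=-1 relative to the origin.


Scaling: (x*sx, y*sy) = (-17*-2, -9*-1) = (34, 9)

(34, 9)


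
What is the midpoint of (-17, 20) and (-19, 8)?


Midpoint = ((-17+-19)/2, (20+8)/2) = (-18, 14)

(-18, 14)


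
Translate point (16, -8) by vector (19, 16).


Translation: (x+dx, y+dy) = (16+19, -8+16) = (35, 8)

(35, 8)


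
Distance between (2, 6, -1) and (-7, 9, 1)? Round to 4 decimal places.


d = sqrt((-7-2)^2 + (9-6)^2 + (1--1)^2) = 9.6954

9.6954


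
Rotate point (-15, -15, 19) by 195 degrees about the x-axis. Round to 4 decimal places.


x' = -15
y' = -15*cos(195) - 19*sin(195) = 19.4064
z' = -15*sin(195) + 19*cos(195) = -14.4703

(-15, 19.4064, -14.4703)


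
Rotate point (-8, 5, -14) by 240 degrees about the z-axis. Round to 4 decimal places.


x' = -8*cos(240) - 5*sin(240) = 8.3301
y' = -8*sin(240) + 5*cos(240) = 4.4282
z' = -14

(8.3301, 4.4282, -14)


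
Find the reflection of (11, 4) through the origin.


Reflection through origin: (x, y) -> (-x, -y)
(11, 4) -> (-11, -4)

(-11, -4)


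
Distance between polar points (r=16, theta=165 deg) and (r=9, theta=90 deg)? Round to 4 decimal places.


d = sqrt(r1^2 + r2^2 - 2*r1*r2*cos(t2-t1))
d = sqrt(16^2 + 9^2 - 2*16*9*cos(90-165)) = 16.2006

16.2006


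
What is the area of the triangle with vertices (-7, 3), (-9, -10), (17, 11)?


Area = |x1(y2-y3) + x2(y3-y1) + x3(y1-y2)| / 2
= |-7*(-10-11) + -9*(11-3) + 17*(3--10)| / 2
= 148

148


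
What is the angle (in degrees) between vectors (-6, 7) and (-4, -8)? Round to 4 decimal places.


dot = -6*-4 + 7*-8 = -32
|u| = 9.2195, |v| = 8.9443
cos(angle) = -0.3881
angle = 112.8337 degrees

112.8337 degrees


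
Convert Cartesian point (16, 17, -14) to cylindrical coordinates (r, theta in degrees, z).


r = sqrt(16^2 + 17^2) = 23.3452
theta = atan2(17, 16) = 46.7357 deg
z = -14

r = 23.3452, theta = 46.7357 deg, z = -14


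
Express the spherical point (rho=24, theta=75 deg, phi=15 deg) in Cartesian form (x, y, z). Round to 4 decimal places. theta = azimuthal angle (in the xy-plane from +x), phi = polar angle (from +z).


x = 24 * sin(15) * cos(75) = 1.6077
y = 24 * sin(15) * sin(75) = 6
z = 24 * cos(15) = 23.1822

(1.6077, 6, 23.1822)


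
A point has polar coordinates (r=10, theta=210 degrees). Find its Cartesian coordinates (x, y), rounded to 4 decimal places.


x = 10 * cos(210) = -8.6603
y = 10 * sin(210) = -5

(-8.6603, -5)


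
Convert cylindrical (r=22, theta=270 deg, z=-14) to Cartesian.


x = 22 * cos(270) = 0
y = 22 * sin(270) = -22
z = -14

(0, -22, -14)


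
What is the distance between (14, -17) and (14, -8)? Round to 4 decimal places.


d = sqrt((14-14)^2 + (-8--17)^2) = 9

9


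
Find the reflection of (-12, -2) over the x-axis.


Reflection across x-axis: (x, y) -> (x, -y)
(-12, -2) -> (-12, 2)

(-12, 2)


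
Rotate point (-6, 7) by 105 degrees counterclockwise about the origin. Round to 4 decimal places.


x' = -6*cos(105) - 7*sin(105) = -5.2086
y' = -6*sin(105) + 7*cos(105) = -7.6073

(-5.2086, -7.6073)


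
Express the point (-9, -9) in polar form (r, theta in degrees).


r = sqrt((-9)^2 + (-9)^2) = 12.7279
theta = atan2(-9, -9) = 225 degrees

r = 12.7279, theta = 225 degrees


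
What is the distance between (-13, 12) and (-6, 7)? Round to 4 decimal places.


d = sqrt((-6--13)^2 + (7-12)^2) = 8.6023

8.6023


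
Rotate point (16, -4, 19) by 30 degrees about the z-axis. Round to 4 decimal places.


x' = 16*cos(30) - -4*sin(30) = 15.8564
y' = 16*sin(30) + -4*cos(30) = 4.5359
z' = 19

(15.8564, 4.5359, 19)


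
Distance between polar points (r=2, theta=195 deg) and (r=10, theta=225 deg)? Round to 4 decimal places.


d = sqrt(r1^2 + r2^2 - 2*r1*r2*cos(t2-t1))
d = sqrt(2^2 + 10^2 - 2*2*10*cos(225-195)) = 8.3282

8.3282


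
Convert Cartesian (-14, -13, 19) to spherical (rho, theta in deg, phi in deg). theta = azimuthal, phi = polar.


rho = sqrt((-14)^2 + (-13)^2 + 19^2) = 26.9444
theta = atan2(-13, -14) = 222.8789 deg
phi = acos(19/26.9444) = 45.1578 deg

rho = 26.9444, theta = 222.8789 deg, phi = 45.1578 deg


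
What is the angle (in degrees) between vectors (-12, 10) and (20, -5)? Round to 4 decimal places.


dot = -12*20 + 10*-5 = -290
|u| = 15.6205, |v| = 20.6155
cos(angle) = -0.9006
angle = 154.2307 degrees

154.2307 degrees


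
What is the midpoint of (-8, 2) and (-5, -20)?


Midpoint = ((-8+-5)/2, (2+-20)/2) = (-6.5, -9)

(-6.5, -9)


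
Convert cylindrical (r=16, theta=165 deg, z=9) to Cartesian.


x = 16 * cos(165) = -15.4548
y = 16 * sin(165) = 4.1411
z = 9

(-15.4548, 4.1411, 9)


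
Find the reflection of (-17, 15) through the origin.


Reflection through origin: (x, y) -> (-x, -y)
(-17, 15) -> (17, -15)

(17, -15)


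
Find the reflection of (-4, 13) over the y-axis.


Reflection across y-axis: (x, y) -> (-x, y)
(-4, 13) -> (4, 13)

(4, 13)


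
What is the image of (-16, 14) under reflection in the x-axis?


Reflection across x-axis: (x, y) -> (x, -y)
(-16, 14) -> (-16, -14)

(-16, -14)


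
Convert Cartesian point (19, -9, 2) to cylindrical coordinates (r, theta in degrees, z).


r = sqrt(19^2 + (-9)^2) = 21.0238
theta = atan2(-9, 19) = 334.6538 deg
z = 2

r = 21.0238, theta = 334.6538 deg, z = 2
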